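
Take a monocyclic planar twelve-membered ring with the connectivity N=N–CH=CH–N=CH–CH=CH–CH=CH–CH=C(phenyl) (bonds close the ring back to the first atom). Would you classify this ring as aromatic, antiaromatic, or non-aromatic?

The p orbitals form a continuous loop: the double-bond atoms are sp², each contributing one p electron; each sp² =N– keeps its lone pair in-plane and puts one electron into the π system. The ring is fully conjugated.
Adding the contributions, 6 × 2 = 12 from the 6 double-bond units.
12 is a 4n count (n = 3), so the planar conjugated ring is antiaromatic.

Antiaromatic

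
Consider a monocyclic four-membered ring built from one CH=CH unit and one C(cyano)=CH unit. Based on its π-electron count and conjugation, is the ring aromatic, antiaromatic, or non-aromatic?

Check conjugation: each doubly-bonded ring atom is sp² with one p-orbital electron — every position has a p orbital, so the cyclic π system is continuous.
π-electron count: 2 × 2 = 4 from the 2 double-bond units.
4 = 4(1); a planar, fully conjugated 4n system is antiaromatic.

Antiaromatic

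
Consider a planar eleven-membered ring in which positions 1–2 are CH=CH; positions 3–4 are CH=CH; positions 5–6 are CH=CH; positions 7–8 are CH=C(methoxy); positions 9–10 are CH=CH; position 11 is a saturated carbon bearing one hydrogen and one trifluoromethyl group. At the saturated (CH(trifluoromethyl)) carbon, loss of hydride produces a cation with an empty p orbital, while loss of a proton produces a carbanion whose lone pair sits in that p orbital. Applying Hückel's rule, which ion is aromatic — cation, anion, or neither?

The cation

In either ion the ring is fully conjugated: every atom, including the new sp² carbon, supplies a p orbital.
Cation: 5 × 2 + 0 = 10 π electrons → 4(2)+2, aromatic.
Anion: 5 × 2 + 2 = 12 π electrons → 4(3), antiaromatic.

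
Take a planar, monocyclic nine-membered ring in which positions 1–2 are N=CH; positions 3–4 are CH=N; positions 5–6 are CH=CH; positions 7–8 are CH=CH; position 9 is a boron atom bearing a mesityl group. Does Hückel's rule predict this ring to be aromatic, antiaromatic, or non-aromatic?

All ring atoms are sp² and supply a p orbital to the ring (the double-bond atoms are sp², each contributing one p electron; each =N– nitrogen is pyridine-type (lone pair in the sp² plane, one electron in the p orbital); the boron has an empty p orbital); the conjugation is uninterrupted.
Tallying contributions gives 4 × 2 = 8 from the double-bond units + 0 from the B(mesityl) atom = 8.
8 is a 4n count (n = 2), so the planar conjugated ring is antiaromatic.

Antiaromatic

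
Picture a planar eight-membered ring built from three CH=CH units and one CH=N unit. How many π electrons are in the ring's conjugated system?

8

The p orbitals form a continuous loop: the double-bond atoms are sp², each contributing one p electron; the doubly-bonded nitrogens are pyridine-type — their lone pairs lie in the ring plane, leaving one electron in the p orbital. The ring is fully conjugated.
Adding the contributions, 4 × 2 = 8 from the 4 double-bond units.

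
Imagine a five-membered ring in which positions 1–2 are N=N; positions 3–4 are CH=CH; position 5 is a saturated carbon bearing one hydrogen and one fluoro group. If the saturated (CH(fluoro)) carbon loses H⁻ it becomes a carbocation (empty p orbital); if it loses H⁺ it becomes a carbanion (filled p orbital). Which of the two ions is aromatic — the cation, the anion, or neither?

Both ions have a continuous loop of p orbitals — each ring atom is sp².
Cation: 2 × 2 + 0 = 4 π electrons → 4(1), antiaromatic.
Anion: 2 × 2 + 2 = 6 π electrons → 4(1)+2, aromatic.

The anion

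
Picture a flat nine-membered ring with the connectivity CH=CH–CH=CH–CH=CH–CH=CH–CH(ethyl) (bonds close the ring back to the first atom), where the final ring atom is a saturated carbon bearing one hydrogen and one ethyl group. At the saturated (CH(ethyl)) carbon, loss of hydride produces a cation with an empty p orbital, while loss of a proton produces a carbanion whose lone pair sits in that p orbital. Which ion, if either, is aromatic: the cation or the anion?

The anion

In either ion the ring is fully conjugated: every atom, including the new sp² carbon, supplies a p orbital.
Cation: 4 × 2 + 0 = 8 π electrons → 4(2), antiaromatic.
Anion: 4 × 2 + 2 = 10 π electrons → 4(2)+2, aromatic.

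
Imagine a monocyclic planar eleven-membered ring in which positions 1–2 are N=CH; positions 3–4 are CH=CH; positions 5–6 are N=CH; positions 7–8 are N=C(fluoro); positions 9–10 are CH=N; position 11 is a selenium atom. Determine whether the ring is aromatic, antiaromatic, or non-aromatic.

Antiaromatic

The p orbitals form a continuous loop: the double-bond atoms are sp², each contributing one p electron; the doubly-bonded nitrogens are pyridine-type — their lone pairs lie in the ring plane, leaving one electron in the p orbital; the selenium donates one lone pair from its p orbital. The ring is fully conjugated.
Adding the contributions, 5 × 2 = 10 from the double-bond units + 2 from the Se atom = 12.
12 is a 4n count (n = 3), so the planar conjugated ring is antiaromatic.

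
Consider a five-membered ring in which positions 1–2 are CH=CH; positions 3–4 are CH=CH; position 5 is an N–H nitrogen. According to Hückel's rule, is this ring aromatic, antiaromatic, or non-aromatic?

The p orbitals form a continuous loop: each doubly-bonded ring atom is sp² with one p-orbital electron; the pyrrole-type nitrogen donates its lone pair from the p orbital. The ring is fully conjugated.
π-electron count: 2 × 2 = 4 from the double-bond units + 2 from the NH atom = 6.
That gives a 4n+2 count (6, n = 1).
This is pyrrole.

Aromatic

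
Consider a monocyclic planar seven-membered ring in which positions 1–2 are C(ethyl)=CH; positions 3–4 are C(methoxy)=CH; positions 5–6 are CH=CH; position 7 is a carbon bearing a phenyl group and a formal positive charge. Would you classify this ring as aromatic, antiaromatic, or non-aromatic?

Check conjugation: the double-bond atoms are sp², each contributing one p electron; the carbocation has an empty p orbital — every position has a p orbital, so the cyclic π system is continuous.
Counting π electrons: 3 × 2 = 6 from the double-bond units + 0 from the C(phenyl)(+) atom = 6.
That gives a 4n+2 count (6, n = 1).

Aromatic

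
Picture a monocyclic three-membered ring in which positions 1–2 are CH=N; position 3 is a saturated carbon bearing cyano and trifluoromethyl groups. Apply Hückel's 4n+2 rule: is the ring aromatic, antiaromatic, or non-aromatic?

Non-aromatic

At the C(cyano)(trifluoromethyl) position, that saturated carbon is sp³ and has no p orbital in the ring π system; the ring's p-orbital overlap is broken there.
Broken conjugation rules out both aromaticity and antiaromaticity.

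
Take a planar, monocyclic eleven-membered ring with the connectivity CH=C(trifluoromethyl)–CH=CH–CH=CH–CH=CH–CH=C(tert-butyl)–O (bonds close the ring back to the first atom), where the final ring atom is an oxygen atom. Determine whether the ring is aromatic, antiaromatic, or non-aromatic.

Antiaromatic

Every ring atom contributes a p orbital perpendicular to the ring (each doubly-bonded ring atom is sp² with one p-orbital electron; the oxygen donates one lone pair from its p orbital), so the π system is cyclic and fully conjugated.
π-electron count: 5 × 2 = 10 from the double-bond units + 2 from the O atom = 12.
A 4n π count (12, n = 3) in a planar conjugated ring means antiaromatic.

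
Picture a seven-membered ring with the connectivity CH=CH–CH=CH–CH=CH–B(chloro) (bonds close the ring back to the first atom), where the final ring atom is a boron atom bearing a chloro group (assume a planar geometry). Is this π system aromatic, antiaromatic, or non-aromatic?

Aromatic

Check conjugation: each doubly-bonded ring atom is sp² with one p-orbital electron; the boron has an empty p orbital — every position has a p orbital, so the cyclic π system is continuous.
π-electron count: 3 × 2 = 6 from the double-bond units + 0 from the B(chloro) atom = 6.
6 = 4(1) + 2, which satisfies Hückel's 4n+2 rule.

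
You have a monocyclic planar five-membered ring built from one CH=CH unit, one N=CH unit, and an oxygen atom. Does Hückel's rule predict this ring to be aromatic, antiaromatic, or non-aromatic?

Aromatic

All ring atoms are sp² and supply a p orbital to the ring (each doubly-bonded ring atom is sp² with one p-orbital electron; each =N– nitrogen is pyridine-type (lone pair in the sp² plane, one electron in the p orbital); the oxygen donates one lone pair from its p orbital); the conjugation is uninterrupted.
π-electron count: 2 × 2 = 4 from the double-bond units + 2 from the O atom = 6.
That gives a 4n+2 count (6, n = 1).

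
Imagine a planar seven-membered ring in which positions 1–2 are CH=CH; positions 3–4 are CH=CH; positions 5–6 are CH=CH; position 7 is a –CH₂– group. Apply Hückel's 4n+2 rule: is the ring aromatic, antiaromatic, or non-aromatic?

At the CH2 position, the tetrahedral CH₂ carbon is sp³ and has no p orbital in the ring π system; the ring's p-orbital overlap is broken there.
Hückel's rule only applies to fully conjugated rings, so this one is simply non-aromatic.

Non-aromatic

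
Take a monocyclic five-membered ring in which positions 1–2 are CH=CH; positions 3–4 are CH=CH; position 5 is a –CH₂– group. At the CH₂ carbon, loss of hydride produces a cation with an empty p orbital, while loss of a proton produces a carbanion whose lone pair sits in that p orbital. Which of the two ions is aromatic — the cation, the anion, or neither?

The anion

Both ions have a continuous loop of p orbitals — each ring atom is sp².
Cation: 2 × 2 + 0 = 4 π electrons → 4(1), antiaromatic.
Anion: 2 × 2 + 2 = 6 π electrons → 4(1)+2, aromatic.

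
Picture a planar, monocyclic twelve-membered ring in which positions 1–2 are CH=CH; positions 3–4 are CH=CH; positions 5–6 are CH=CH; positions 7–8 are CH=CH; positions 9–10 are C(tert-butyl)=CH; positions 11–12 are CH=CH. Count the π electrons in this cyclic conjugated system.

12

Check conjugation: every atom in a ring double bond is sp² and brings one electron to the p orbital — every position has a p orbital, so the cyclic π system is continuous.
π-electron count: 6 × 2 = 12 from the 6 double-bond units.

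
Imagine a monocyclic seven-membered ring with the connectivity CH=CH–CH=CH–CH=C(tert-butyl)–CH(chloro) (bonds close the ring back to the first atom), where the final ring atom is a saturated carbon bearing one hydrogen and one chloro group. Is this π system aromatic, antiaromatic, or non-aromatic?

At the CH(chloro) position, that saturated carbon is sp³ and has no p orbital in the ring π system; the ring's p-orbital overlap is broken there.
Without a continuous loop of overlapping p orbitals the Hückel electron count never comes into play.

Non-aromatic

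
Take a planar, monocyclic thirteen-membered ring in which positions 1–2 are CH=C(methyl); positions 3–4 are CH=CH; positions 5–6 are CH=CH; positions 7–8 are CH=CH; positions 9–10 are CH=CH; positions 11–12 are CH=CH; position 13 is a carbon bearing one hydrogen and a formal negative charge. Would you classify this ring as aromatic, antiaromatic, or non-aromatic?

The p orbitals form a continuous loop: every atom in a ring double bond is sp² and brings one electron to the p orbital; the carbanion's lone pair occupies the p orbital. The ring is fully conjugated.
π-electron count: 6 × 2 = 12 from the double-bond units + 2 from the CH(-) atom = 14.
Since 14 = 4·3 + 2, the ring meets the 4n+2 criterion.

Aromatic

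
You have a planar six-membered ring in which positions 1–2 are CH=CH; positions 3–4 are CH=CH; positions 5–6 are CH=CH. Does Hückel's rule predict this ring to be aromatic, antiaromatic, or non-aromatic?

All ring atoms are sp² and supply a p orbital to the ring (each doubly-bonded ring atom is sp² with one p-orbital electron); the conjugation is uninterrupted.
π-electron count: 3 × 2 = 6 from the 3 double-bond units.
With 6 π electrons (n = 1), the Hückel 4n+2 condition holds.
(The species described is benzene.)

Aromatic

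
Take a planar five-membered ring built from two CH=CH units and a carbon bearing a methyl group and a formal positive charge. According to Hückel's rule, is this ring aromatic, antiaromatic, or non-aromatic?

All ring atoms are sp² and supply a p orbital to the ring (each doubly-bonded ring atom is sp² with one p-orbital electron; the carbocation has an empty p orbital); the conjugation is uninterrupted.
Adding the contributions, 2 × 2 = 4 from the double-bond units + 0 from the C(methyl)(+) atom = 4.
4 = 4(1); a planar, fully conjugated 4n system is antiaromatic.

Antiaromatic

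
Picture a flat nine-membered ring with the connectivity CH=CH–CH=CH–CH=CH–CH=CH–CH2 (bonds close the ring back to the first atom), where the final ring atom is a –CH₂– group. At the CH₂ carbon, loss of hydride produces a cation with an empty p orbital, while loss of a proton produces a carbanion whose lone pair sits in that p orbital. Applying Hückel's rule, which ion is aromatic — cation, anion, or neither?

The anion

In either ion the ring is fully conjugated: every atom, including the new sp² carbon, supplies a p orbital.
Cation: 4 × 2 + 0 = 8 π electrons → 4(2), antiaromatic.
Anion: 4 × 2 + 2 = 10 π electrons → 4(2)+2, aromatic.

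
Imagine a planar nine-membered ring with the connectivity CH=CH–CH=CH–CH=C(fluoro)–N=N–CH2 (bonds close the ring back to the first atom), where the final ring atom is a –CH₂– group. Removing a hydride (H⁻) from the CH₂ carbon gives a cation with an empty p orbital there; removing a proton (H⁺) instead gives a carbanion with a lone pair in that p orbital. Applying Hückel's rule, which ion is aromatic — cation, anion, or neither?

In either ion the ring is fully conjugated: every atom, including the new sp² carbon, supplies a p orbital.
Cation: 4 × 2 + 0 = 8 π electrons → 4(2), antiaromatic.
Anion: 4 × 2 + 2 = 10 π electrons → 4(2)+2, aromatic.

The anion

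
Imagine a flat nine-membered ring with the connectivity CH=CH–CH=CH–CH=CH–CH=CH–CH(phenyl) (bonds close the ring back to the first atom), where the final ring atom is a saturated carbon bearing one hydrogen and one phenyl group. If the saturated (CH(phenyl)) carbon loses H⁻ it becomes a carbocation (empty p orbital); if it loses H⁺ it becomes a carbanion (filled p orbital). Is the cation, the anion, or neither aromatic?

The anion

In either ion the ring is fully conjugated: every atom, including the new sp² carbon, supplies a p orbital.
Cation: 4 × 2 + 0 = 8 π electrons → 4(2), antiaromatic.
Anion: 4 × 2 + 2 = 10 π electrons → 4(2)+2, aromatic.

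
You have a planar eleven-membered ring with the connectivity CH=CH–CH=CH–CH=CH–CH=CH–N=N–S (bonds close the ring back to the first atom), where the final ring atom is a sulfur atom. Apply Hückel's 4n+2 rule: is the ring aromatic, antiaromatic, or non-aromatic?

Check conjugation: the double-bond atoms are sp², each contributing one p electron; each =N– nitrogen is pyridine-type (lone pair in the sp² plane, one electron in the p orbital); the sulfur donates one lone pair from its p orbital — every position has a p orbital, so the cyclic π system is continuous.
Adding the contributions, 5 × 2 = 10 from the double-bond units + 2 from the S atom = 12.
12 is a 4n count (n = 3), so the planar conjugated ring is antiaromatic.

Antiaromatic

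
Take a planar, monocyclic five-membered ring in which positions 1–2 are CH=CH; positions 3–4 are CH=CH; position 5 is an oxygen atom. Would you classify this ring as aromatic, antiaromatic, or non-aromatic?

Aromatic

The p orbitals form a continuous loop: the double-bond atoms are sp², each contributing one p electron; the oxygen donates one lone pair from its p orbital. The ring is fully conjugated.
Adding the contributions, 2 × 2 = 4 from the double-bond units + 2 from the O atom = 6.
Since 6 = 4·1 + 2, the ring meets the 4n+2 criterion.
This is furan.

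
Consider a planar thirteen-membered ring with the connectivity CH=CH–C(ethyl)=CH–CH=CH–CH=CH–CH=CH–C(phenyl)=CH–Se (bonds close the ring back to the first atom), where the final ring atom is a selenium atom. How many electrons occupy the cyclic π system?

14

All ring atoms are sp² and supply a p orbital to the ring (the double-bond atoms are sp², each contributing one p electron; the selenium donates one lone pair from its p orbital); the conjugation is uninterrupted.
Tallying contributions gives 6 × 2 = 12 from the double-bond units + 2 from the Se atom = 14.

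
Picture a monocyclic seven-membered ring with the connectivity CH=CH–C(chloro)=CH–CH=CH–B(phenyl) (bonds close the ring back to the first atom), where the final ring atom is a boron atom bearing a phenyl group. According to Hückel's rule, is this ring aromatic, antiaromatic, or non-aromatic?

Every ring atom contributes a p orbital perpendicular to the ring (every atom in a ring double bond is sp² and brings one electron to the p orbital; the boron has an empty p orbital), so the π system is cyclic and fully conjugated.
Adding the contributions, 3 × 2 = 6 from the double-bond units + 0 from the B(phenyl) atom = 6.
That gives a 4n+2 count (6, n = 1).

Aromatic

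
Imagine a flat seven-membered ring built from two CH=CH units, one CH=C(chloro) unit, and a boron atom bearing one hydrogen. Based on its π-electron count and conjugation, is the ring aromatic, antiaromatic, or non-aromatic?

Check conjugation: each doubly-bonded ring atom is sp² with one p-orbital electron; the boron has an empty p orbital — every position has a p orbital, so the cyclic π system is continuous.
Adding the contributions, 3 × 2 = 6 from the double-bond units + 0 from the BH atom = 6.
Since 6 = 4·1 + 2, the ring meets the 4n+2 criterion.

Aromatic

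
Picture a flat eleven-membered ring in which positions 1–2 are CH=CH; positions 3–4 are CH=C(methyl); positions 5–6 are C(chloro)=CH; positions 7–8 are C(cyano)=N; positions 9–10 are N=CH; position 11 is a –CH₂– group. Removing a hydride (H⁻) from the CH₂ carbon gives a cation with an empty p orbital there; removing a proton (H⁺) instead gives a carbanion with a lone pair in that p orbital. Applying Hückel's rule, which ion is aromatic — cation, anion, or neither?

The cation

Once that carbon is sp², every ring atom has a p orbital and both ions are fully conjugated.
Cation: 5 × 2 + 0 = 10 π electrons → 4(2)+2, aromatic.
Anion: 5 × 2 + 2 = 12 π electrons → 4(3), antiaromatic.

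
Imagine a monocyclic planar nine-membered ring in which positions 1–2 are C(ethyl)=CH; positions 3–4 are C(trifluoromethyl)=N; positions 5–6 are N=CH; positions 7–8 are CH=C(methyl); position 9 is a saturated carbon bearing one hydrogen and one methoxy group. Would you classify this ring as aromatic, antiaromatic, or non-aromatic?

Non-aromatic

At the CH(methoxy) position, that saturated carbon is sp³ and has no p orbital in the ring π system; the ring's p-orbital overlap is broken there.
Hückel's rule only applies to fully conjugated rings, so this one is simply non-aromatic.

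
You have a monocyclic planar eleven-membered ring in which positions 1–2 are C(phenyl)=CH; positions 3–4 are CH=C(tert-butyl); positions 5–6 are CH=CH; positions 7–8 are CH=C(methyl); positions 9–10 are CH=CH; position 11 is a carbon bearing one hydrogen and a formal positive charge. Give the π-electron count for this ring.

10

Check conjugation: the double-bond atoms are sp², each contributing one p electron; the carbocation has an empty p orbital — every position has a p orbital, so the cyclic π system is continuous.
Adding the contributions, 5 × 2 = 10 from the double-bond units + 0 from the CH(+) atom = 10.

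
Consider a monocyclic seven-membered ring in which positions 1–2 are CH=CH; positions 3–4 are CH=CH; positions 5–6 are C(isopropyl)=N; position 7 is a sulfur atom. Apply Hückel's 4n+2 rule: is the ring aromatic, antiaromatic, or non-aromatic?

The p orbitals form a continuous loop: each doubly-bonded ring atom is sp² with one p-orbital electron; the doubly-bonded nitrogens are pyridine-type — their lone pairs lie in the ring plane, leaving one electron in the p orbital; the sulfur donates one lone pair from its p orbital. The ring is fully conjugated.
π-electron count: 3 × 2 = 6 from the double-bond units + 2 from the S atom = 8.
A 4n π count (8, n = 2) in a planar conjugated ring means antiaromatic.

Antiaromatic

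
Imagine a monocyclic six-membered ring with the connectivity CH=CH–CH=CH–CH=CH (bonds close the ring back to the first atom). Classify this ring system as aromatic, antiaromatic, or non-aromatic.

All ring atoms are sp² and supply a p orbital to the ring (every atom in a ring double bond is sp² and brings one electron to the p orbital); the conjugation is uninterrupted.
Adding the contributions, 3 × 2 = 6 from the 3 double-bond units.
That gives a 4n+2 count (6, n = 1).
This is benzene.

Aromatic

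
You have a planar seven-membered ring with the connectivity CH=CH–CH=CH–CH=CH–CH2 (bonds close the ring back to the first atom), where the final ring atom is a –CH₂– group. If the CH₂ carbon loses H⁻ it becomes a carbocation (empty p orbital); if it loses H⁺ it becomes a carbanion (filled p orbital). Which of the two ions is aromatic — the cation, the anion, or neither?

The cation

Both ions have a continuous loop of p orbitals — each ring atom is sp².
Cation: 3 × 2 + 0 = 6 π electrons → 4(1)+2, aromatic.
Anion: 3 × 2 + 2 = 8 π electrons → 4(2), antiaromatic.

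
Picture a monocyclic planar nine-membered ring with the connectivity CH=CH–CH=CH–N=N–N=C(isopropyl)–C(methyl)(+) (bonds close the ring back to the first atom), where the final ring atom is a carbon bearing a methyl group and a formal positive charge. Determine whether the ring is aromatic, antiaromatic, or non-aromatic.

All ring atoms are sp² and supply a p orbital to the ring (each doubly-bonded ring atom is sp² with one p-orbital electron; each sp² =N– keeps its lone pair in-plane and puts one electron into the π system; the carbocation has an empty p orbital); the conjugation is uninterrupted.
Adding the contributions, 4 × 2 = 8 from the double-bond units + 0 from the C(methyl)(+) atom = 8.
8 is a 4n count (n = 2), so the planar conjugated ring is antiaromatic.

Antiaromatic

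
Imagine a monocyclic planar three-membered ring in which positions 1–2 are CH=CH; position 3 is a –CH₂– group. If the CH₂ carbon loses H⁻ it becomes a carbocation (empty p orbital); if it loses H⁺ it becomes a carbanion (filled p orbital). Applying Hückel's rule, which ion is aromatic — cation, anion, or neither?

The cation

Once that carbon is sp², every ring atom has a p orbital and both ions are fully conjugated.
Cation: 1 × 2 + 0 = 2 π electrons → 4(0)+2, aromatic.
Anion: 1 × 2 + 2 = 4 π electrons → 4(1), antiaromatic.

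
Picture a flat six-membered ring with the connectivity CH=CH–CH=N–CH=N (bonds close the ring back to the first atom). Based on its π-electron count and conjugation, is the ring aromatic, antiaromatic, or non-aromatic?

Aromatic

Check conjugation: the double-bond atoms are sp², each contributing one p electron; each sp² =N– keeps its lone pair in-plane and puts one electron into the π system — every position has a p orbital, so the cyclic π system is continuous.
π-electron count: 3 × 2 = 6 from the 3 double-bond units.
That gives a 4n+2 count (6, n = 1).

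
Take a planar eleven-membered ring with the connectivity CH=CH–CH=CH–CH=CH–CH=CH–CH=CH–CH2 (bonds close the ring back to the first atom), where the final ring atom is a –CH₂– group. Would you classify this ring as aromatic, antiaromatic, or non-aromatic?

Non-aromatic

At the CH2 position, the tetrahedral CH₂ carbon is sp³ and has no p orbital in the ring π system; the ring's p-orbital overlap is broken there.
A ring that is not fully conjugated cannot be aromatic or antiaromatic regardless of its π-electron count.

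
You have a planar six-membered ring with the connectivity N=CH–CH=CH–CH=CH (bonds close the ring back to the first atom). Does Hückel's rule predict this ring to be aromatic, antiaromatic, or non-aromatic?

Every ring atom contributes a p orbital perpendicular to the ring (every atom in a ring double bond is sp² and brings one electron to the p orbital; each =N– nitrogen is pyridine-type (lone pair in the sp² plane, one electron in the p orbital)), so the π system is cyclic and fully conjugated.
Counting π electrons: 3 × 2 = 6 from the 3 double-bond units.
Since 6 = 4·1 + 2, the ring meets the 4n+2 criterion.

Aromatic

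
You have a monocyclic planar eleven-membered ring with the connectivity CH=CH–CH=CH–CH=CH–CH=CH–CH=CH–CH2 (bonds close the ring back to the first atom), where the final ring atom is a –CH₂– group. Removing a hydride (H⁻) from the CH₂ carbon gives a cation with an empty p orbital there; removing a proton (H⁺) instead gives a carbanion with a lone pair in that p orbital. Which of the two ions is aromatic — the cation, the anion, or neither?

In both ions every ring atom is sp² and contributes a p orbital, so both rings are fully conjugated.
Cation: 5 × 2 + 0 = 10 π electrons → 4(2)+2, aromatic.
Anion: 5 × 2 + 2 = 12 π electrons → 4(3), antiaromatic.

The cation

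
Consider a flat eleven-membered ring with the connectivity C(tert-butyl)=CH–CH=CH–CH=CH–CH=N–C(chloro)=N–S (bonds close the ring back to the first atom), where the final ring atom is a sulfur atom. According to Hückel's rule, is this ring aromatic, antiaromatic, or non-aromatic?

Antiaromatic

All ring atoms are sp² and supply a p orbital to the ring (each doubly-bonded ring atom is sp² with one p-orbital electron; each =N– nitrogen is pyridine-type (lone pair in the sp² plane, one electron in the p orbital); the sulfur donates one lone pair from its p orbital); the conjugation is uninterrupted.
Tallying contributions gives 5 × 2 = 10 from the double-bond units + 2 from the S atom = 12.
12 = 4(3); a planar, fully conjugated 4n system is antiaromatic.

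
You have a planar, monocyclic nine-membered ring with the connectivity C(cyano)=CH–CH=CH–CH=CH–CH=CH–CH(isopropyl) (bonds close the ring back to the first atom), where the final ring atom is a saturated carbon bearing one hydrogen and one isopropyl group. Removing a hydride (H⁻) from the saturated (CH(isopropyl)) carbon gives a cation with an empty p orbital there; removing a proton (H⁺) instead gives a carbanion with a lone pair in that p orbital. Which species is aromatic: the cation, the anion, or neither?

The anion

In either ion the ring is fully conjugated: every atom, including the new sp² carbon, supplies a p orbital.
Cation: 4 × 2 + 0 = 8 π electrons → 4(2), antiaromatic.
Anion: 4 × 2 + 2 = 10 π electrons → 4(2)+2, aromatic.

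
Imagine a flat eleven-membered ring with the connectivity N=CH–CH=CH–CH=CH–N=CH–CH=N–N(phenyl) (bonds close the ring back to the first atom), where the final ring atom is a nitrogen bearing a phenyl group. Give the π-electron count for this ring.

Check conjugation: every atom in a ring double bond is sp² and brings one electron to the p orbital; the doubly-bonded nitrogens are pyridine-type — their lone pairs lie in the ring plane, leaving one electron in the p orbital; the pyrrole-type nitrogen donates its lone pair from the p orbital — every position has a p orbital, so the cyclic π system is continuous.
π-electron count: 5 × 2 = 10 from the double-bond units + 2 from the N(phenyl) atom = 12.

12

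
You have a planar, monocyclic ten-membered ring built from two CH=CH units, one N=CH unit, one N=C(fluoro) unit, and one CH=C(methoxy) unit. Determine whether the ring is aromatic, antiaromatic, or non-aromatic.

Aromatic

Every ring atom contributes a p orbital perpendicular to the ring (every atom in a ring double bond is sp² and brings one electron to the p orbital; the doubly-bonded nitrogens are pyridine-type — their lone pairs lie in the ring plane, leaving one electron in the p orbital), so the π system is cyclic and fully conjugated.
Tallying contributions gives 5 × 2 = 10 from the 5 double-bond units.
That gives a 4n+2 count (10, n = 2).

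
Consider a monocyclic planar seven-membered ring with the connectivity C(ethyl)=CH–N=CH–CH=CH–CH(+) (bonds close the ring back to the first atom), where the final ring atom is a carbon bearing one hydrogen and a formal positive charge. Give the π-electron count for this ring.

Check conjugation: the double-bond atoms are sp², each contributing one p electron; each sp² =N– keeps its lone pair in-plane and puts one electron into the π system; the carbocation has an empty p orbital — every position has a p orbital, so the cyclic π system is continuous.
Tallying contributions gives 3 × 2 = 6 from the double-bond units + 0 from the CH(+) atom = 6.

6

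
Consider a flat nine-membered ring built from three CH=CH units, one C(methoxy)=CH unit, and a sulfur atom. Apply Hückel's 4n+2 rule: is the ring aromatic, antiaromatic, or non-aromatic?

Check conjugation: the double-bond atoms are sp², each contributing one p electron; the sulfur donates one lone pair from its p orbital — every position has a p orbital, so the cyclic π system is continuous.
Tallying contributions gives 4 × 2 = 8 from the double-bond units + 2 from the S atom = 10.
With 10 π electrons (n = 2), the Hückel 4n+2 condition holds.

Aromatic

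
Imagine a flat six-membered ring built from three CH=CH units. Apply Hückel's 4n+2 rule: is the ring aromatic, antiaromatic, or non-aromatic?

Aromatic

Every ring atom contributes a p orbital perpendicular to the ring (the double-bond atoms are sp², each contributing one p electron), so the π system is cyclic and fully conjugated.
Counting π electrons: 3 × 2 = 6 from the 3 double-bond units.
That gives a 4n+2 count (6, n = 1).
(The species described is benzene.)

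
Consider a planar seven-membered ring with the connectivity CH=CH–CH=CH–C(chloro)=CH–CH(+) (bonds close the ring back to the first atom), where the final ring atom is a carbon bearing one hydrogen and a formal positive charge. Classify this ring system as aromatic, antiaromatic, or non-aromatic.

Every ring atom contributes a p orbital perpendicular to the ring (every atom in a ring double bond is sp² and brings one electron to the p orbital; the carbocation has an empty p orbital), so the π system is cyclic and fully conjugated.
Counting π electrons: 3 × 2 = 6 from the double-bond units + 0 from the CH(+) atom = 6.
With 6 π electrons (n = 1), the Hückel 4n+2 condition holds.

Aromatic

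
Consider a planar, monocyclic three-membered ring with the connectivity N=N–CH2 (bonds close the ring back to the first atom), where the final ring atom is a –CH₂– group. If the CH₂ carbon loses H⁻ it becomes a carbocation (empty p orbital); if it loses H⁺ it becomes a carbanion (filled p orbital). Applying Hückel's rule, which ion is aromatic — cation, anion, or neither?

In either ion the ring is fully conjugated: every atom, including the new sp² carbon, supplies a p orbital.
Cation: 1 × 2 + 0 = 2 π electrons → 4(0)+2, aromatic.
Anion: 1 × 2 + 2 = 4 π electrons → 4(1), antiaromatic.

The cation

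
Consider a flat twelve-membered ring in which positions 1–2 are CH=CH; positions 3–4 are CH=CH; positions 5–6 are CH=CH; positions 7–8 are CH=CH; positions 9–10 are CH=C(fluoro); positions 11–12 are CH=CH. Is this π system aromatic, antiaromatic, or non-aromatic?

Every ring atom contributes a p orbital perpendicular to the ring (every atom in a ring double bond is sp² and brings one electron to the p orbital), so the π system is cyclic and fully conjugated.
Adding the contributions, 6 × 2 = 12 from the 6 double-bond units.
With 12 = 4·3 π electrons, Hückel's rule classifies the planar ring as antiaromatic.

Antiaromatic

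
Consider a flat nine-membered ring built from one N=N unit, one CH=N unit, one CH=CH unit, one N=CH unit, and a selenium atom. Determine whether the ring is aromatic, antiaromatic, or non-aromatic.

Every ring atom contributes a p orbital perpendicular to the ring (each doubly-bonded ring atom is sp² with one p-orbital electron; each sp² =N– keeps its lone pair in-plane and puts one electron into the π system; the selenium donates one lone pair from its p orbital), so the π system is cyclic and fully conjugated.
π-electron count: 4 × 2 = 8 from the double-bond units + 2 from the Se atom = 10.
That gives a 4n+2 count (10, n = 2).

Aromatic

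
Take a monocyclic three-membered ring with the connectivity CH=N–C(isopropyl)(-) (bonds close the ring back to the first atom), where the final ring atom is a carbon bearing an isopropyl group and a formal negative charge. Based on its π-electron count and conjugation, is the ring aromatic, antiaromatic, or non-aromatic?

The p orbitals form a continuous loop: every atom in a ring double bond is sp² and brings one electron to the p orbital; each sp² =N– keeps its lone pair in-plane and puts one electron into the π system; the carbanion's lone pair occupies the p orbital. The ring is fully conjugated.
Adding the contributions, 1 × 2 = 2 from the double-bond unit + 2 from the C(isopropyl)(-) atom = 4.
4 is a 4n count (n = 1), so the planar conjugated ring is antiaromatic.

Antiaromatic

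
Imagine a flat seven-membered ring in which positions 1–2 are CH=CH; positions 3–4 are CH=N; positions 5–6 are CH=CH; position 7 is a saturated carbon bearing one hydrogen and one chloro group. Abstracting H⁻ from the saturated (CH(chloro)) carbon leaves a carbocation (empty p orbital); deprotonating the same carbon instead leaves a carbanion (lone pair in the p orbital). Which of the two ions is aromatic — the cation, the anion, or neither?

The cation

In either ion the ring is fully conjugated: every atom, including the new sp² carbon, supplies a p orbital.
Cation: 3 × 2 + 0 = 6 π electrons → 4(1)+2, aromatic.
Anion: 3 × 2 + 2 = 8 π electrons → 4(2), antiaromatic.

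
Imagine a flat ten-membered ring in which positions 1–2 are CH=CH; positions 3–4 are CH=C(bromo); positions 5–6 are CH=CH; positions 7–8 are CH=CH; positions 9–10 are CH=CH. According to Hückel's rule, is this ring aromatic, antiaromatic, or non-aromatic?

All ring atoms are sp² and supply a p orbital to the ring (the double-bond atoms are sp², each contributing one p electron); the conjugation is uninterrupted.
Adding the contributions, 5 × 2 = 10 from the 5 double-bond units.
That gives a 4n+2 count (10, n = 2).

Aromatic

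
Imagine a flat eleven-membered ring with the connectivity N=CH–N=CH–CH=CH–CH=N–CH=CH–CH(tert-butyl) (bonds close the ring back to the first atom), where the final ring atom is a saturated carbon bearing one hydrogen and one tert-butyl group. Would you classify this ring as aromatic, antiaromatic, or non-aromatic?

Non-aromatic

At the CH(tert-butyl) position, that saturated carbon is sp³ and has no p orbital in the ring π system; the ring's p-orbital overlap is broken there.
Broken conjugation rules out both aromaticity and antiaromaticity.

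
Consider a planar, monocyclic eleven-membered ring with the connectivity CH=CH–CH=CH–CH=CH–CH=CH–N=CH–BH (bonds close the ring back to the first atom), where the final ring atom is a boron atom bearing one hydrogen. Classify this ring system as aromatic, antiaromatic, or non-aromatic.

The p orbitals form a continuous loop: the double-bond atoms are sp², each contributing one p electron; each sp² =N– keeps its lone pair in-plane and puts one electron into the π system; the boron has an empty p orbital. The ring is fully conjugated.
Adding the contributions, 5 × 2 = 10 from the double-bond units + 0 from the BH atom = 10.
With 10 π electrons (n = 2), the Hückel 4n+2 condition holds.

Aromatic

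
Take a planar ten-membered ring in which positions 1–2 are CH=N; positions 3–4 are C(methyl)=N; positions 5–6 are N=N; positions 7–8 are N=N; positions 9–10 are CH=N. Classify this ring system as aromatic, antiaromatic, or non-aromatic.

All ring atoms are sp² and supply a p orbital to the ring (every atom in a ring double bond is sp² and brings one electron to the p orbital; the doubly-bonded nitrogens are pyridine-type — their lone pairs lie in the ring plane, leaving one electron in the p orbital); the conjugation is uninterrupted.
Adding the contributions, 5 × 2 = 10 from the 5 double-bond units.
With 10 π electrons (n = 2), the Hückel 4n+2 condition holds.

Aromatic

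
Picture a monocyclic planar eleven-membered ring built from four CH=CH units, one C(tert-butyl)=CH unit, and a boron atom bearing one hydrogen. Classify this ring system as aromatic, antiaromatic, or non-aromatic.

Every ring atom contributes a p orbital perpendicular to the ring (each doubly-bonded ring atom is sp² with one p-orbital electron; the boron has an empty p orbital), so the π system is cyclic and fully conjugated.
π-electron count: 5 × 2 = 10 from the double-bond units + 0 from the BH atom = 10.
With 10 π electrons (n = 2), the Hückel 4n+2 condition holds.

Aromatic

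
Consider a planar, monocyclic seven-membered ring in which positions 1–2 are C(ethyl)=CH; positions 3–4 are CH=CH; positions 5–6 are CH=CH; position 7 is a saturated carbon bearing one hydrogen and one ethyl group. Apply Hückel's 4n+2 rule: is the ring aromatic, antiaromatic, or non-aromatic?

Non-aromatic

The CH(ethyl) position has four σ bonds — that saturated carbon is sp³ and has no p orbital in the ring π system — so the cyclic conjugation is interrupted.
Broken conjugation rules out both aromaticity and antiaromaticity.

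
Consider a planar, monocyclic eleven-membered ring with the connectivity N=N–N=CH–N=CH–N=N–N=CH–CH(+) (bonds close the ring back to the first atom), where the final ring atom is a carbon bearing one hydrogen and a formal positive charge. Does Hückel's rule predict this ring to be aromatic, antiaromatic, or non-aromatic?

Aromatic

All ring atoms are sp² and supply a p orbital to the ring (every atom in a ring double bond is sp² and brings one electron to the p orbital; each sp² =N– keeps its lone pair in-plane and puts one electron into the π system; the carbocation has an empty p orbital); the conjugation is uninterrupted.
π-electron count: 5 × 2 = 10 from the double-bond units + 0 from the CH(+) atom = 10.
That gives a 4n+2 count (10, n = 2).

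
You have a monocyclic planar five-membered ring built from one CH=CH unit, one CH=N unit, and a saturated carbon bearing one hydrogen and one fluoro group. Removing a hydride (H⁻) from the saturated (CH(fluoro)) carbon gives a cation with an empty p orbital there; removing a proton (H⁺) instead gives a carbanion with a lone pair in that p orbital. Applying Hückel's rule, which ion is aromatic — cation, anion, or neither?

The anion

In both ions every ring atom is sp² and contributes a p orbital, so both rings are fully conjugated.
Cation: 2 × 2 + 0 = 4 π electrons → 4(1), antiaromatic.
Anion: 2 × 2 + 2 = 6 π electrons → 4(1)+2, aromatic.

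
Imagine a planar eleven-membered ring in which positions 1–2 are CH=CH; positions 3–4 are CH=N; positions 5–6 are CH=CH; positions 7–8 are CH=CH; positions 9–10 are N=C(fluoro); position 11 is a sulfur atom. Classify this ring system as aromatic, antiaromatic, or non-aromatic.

All ring atoms are sp² and supply a p orbital to the ring (every atom in a ring double bond is sp² and brings one electron to the p orbital; each sp² =N– keeps its lone pair in-plane and puts one electron into the π system; the sulfur donates one lone pair from its p orbital); the conjugation is uninterrupted.
Adding the contributions, 5 × 2 = 10 from the double-bond units + 2 from the S atom = 12.
12 is a 4n count (n = 3), so the planar conjugated ring is antiaromatic.

Antiaromatic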